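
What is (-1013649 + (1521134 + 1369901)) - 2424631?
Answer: -547245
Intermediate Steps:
(-1013649 + (1521134 + 1369901)) - 2424631 = (-1013649 + 2891035) - 2424631 = 1877386 - 2424631 = -547245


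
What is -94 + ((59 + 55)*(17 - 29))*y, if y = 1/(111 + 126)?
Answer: -7882/79 ≈ -99.772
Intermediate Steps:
y = 1/237 ≈ 0.0042194
-94 + ((59 + 55)*(17 - 29))*y = -94 + ((59 + 55)*(17 - 29))*(1/237) = -94 + (114*(-12))*(1/237) = -94 - 1368*1/237 = -94 - 456/79 = -7882/79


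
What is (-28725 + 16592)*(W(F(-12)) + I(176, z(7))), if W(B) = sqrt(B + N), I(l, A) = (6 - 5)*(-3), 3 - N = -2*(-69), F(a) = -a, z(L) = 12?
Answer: 36399 - 12133*I*sqrt(123) ≈ 36399.0 - 1.3456e+5*I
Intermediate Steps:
N = -135 (N = 3 - (-2)*(-69) = 3 - 1*138 = 3 - 138 = -135)
I(l, A) = -3 (I(l, A) = 1*(-3) = -3)
W(B) = sqrt(-135 + B) (W(B) = sqrt(B - 135) = sqrt(-135 + B))
(-28725 + 16592)*(W(F(-12)) + I(176, z(7))) = (-28725 + 16592)*(sqrt(-135 - 1*(-12)) - 3) = -12133*(sqrt(-135 + 12) - 3) = -12133*(sqrt(-123) - 3) = -12133*(I*sqrt(123) - 3) = -12133*(-3 + I*sqrt(123)) = 36399 - 12133*I*sqrt(123)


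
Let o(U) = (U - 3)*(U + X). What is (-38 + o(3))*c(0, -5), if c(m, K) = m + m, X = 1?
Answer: 0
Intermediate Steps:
c(m, K) = 2*m
o(U) = (1 + U)*(-3 + U) (o(U) = (U - 3)*(U + 1) = (-3 + U)*(1 + U) = (1 + U)*(-3 + U))
(-38 + o(3))*c(0, -5) = (-38 + (-3 + 3² - 2*3))*(2*0) = (-38 + (-3 + 9 - 6))*0 = (-38 + 0)*0 = -38*0 = 0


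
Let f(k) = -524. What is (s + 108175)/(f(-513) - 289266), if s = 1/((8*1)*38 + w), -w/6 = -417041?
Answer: -270713346251/725213964500 ≈ -0.37329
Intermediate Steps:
w = 2502246 (w = -6*(-417041) = 2502246)
s = 1/2502550 (s = 1/((8*1)*38 + 2502246) = 1/(8*38 + 2502246) = 1/(304 + 2502246) = 1/2502550 ≈ 3.9959e-7)
(s + 108175)/(f(-513) - 289266) = (1/2502550 + 108175)/(-524 - 289266) = (270713346251/2502550)/(-289790) = (270713346251/2502550)*(-1/289790) = -270713346251/725213964500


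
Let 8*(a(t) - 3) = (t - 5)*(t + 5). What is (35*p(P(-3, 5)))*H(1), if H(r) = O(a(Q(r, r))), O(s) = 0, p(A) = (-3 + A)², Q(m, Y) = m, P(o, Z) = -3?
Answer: 0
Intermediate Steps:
a(t) = 3 + (-5 + t)*(5 + t)/8 (a(t) = 3 + ((t - 5)*(t + 5))/8 = 3 + ((-5 + t)*(5 + t))/8 = 3 + (-5 + t)*(5 + t)/8)
H(r) = 0
(35*p(P(-3, 5)))*H(1) = (35*(-3 - 3)²)*0 = (35*(-6)²)*0 = (35*36)*0 = 1260*0 = 0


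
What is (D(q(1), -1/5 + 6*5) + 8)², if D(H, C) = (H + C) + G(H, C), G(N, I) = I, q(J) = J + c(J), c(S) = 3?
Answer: 128164/25 ≈ 5126.6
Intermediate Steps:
q(J) = 3 + J (q(J) = J + 3 = 3 + J)
D(H, C) = H + 2*C (D(H, C) = (H + C) + C = (C + H) + C = H + 2*C)
(D(q(1), -1/5 + 6*5) + 8)² = (((3 + 1) + 2*(-1/5 + 6*5)) + 8)² = ((4 + 2*(-1*⅕ + 30)) + 8)² = ((4 + 2*(-⅕ + 30)) + 8)² = ((4 + 2*(149/5)) + 8)² = ((4 + 298/5) + 8)² = (318/5 + 8)² = (358/5)² = 128164/25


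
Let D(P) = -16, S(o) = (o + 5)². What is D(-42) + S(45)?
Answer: 2484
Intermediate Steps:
S(o) = (5 + o)²
D(-42) + S(45) = -16 + (5 + 45)² = -16 + 50² = -16 + 2500 = 2484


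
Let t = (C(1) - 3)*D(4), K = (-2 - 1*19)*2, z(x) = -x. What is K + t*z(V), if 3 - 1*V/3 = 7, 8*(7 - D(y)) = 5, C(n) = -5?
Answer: -654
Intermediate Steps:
D(y) = 51/8 (D(y) = 7 - 1/8*5 = 7 - 5/8 = 51/8)
V = -12 (V = 9 - 3*7 = 9 - 21 = -12)
K = -42 (K = (-2 - 19)*2 = -21*2 = -42)
t = -51 (t = (-5 - 3)*(51/8) = -8*51/8 = -51)
K + t*z(V) = -42 - (-51)*(-12) = -42 - 51*12 = -42 - 612 = -654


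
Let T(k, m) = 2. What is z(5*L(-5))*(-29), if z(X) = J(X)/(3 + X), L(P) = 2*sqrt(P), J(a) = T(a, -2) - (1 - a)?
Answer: 29*(I - 10*sqrt(5))/(-3*I + 10*sqrt(5)) ≈ -28.658 - 2.548*I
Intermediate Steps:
J(a) = 1 + a (J(a) = 2 - (1 - a) = 2 + (-1 + a) = 1 + a)
z(X) = (1 + X)/(3 + X)
z(5*L(-5))*(-29) = ((1 + 5*(2*sqrt(-5)))/(3 + 5*(2*sqrt(-5))))*(-29) = ((1 + 5*(2*(I*sqrt(5))))/(3 + 5*(2*(I*sqrt(5)))))*(-29) = ((1 + 5*(2*I*sqrt(5)))/(3 + 5*(2*I*sqrt(5))))*(-29) = ((1 + 10*I*sqrt(5))/(3 + 10*I*sqrt(5)))*(-29) = -29*(1 + 10*I*sqrt(5))/(3 + 10*I*sqrt(5))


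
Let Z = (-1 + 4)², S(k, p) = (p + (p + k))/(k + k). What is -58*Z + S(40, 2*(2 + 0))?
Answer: -2607/5 ≈ -521.40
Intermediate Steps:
S(k, p) = (k + 2*p)/(2*k) (S(k, p) = (p + (k + p))/((2*k)) = (k + 2*p)*(1/(2*k)) = (k + 2*p)/(2*k))
Z = 9 (Z = 3² = 9)
-58*Z + S(40, 2*(2 + 0)) = -58*9 + (2*(2 + 0) + (½)*40)/40 = -522 + (2*2 + 20)/40 = -522 + (4 + 20)/40 = -522 + (1/40)*24 = -522 + ⅗ = -2607/5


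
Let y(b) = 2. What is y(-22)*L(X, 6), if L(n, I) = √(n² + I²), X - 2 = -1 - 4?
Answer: 6*√5 ≈ 13.416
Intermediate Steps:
X = -3 (X = 2 + (-1 - 4) = 2 - 5 = -3)
L(n, I) = √(I² + n²)
y(-22)*L(X, 6) = 2*√(6² + (-3)²) = 2*√(36 + 9) = 2*√45 = 2*(3*√5) = 6*√5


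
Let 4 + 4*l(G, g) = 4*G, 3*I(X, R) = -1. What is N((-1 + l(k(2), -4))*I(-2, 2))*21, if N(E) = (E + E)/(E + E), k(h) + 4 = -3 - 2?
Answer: 21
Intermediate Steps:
I(X, R) = -1/3 (I(X, R) = (1/3)*(-1) = -1/3)
k(h) = -9 (k(h) = -4 + (-3 - 2) = -4 - 5 = -9)
l(G, g) = -1 + G (l(G, g) = -1 + (4*G)/4 = -1 + G)
N(E) = 1 (N(E) = (2*E)/((2*E)) = (2*E)*(1/(2*E)) = 1)
N((-1 + l(k(2), -4))*I(-2, 2))*21 = 1*21 = 21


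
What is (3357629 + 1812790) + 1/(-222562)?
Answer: 1150738793477/222562 ≈ 5.1704e+6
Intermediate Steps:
(3357629 + 1812790) + 1/(-222562) = 5170419 - 1/222562 = 1150738793477/222562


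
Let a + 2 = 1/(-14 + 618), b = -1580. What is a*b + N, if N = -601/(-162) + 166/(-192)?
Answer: 1236888505/391392 ≈ 3160.2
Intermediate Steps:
a = -1207/604 (a = -2 + 1/(-14 + 618) = -2 + 1/604 = -1207/604 ≈ -1.9983)
N = 7375/2592 (N = -601*(-1/162) + 166*(-1/192) = 601/162 - 83/96 = 7375/2592 ≈ 2.8453)
a*b + N = -1207/604*(-1580) + 7375/2592 = 476765/151 + 7375/2592 = 1236888505/391392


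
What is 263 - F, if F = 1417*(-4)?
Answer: 5931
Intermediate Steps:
F = -5668
263 - F = 263 - 1*(-5668) = 263 + 5668 = 5931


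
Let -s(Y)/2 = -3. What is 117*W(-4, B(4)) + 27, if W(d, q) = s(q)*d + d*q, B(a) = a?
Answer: -4653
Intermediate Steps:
s(Y) = 6 (s(Y) = -2*(-3) = 6)
W(d, q) = 6*d + d*q
117*W(-4, B(4)) + 27 = 117*(-4*(6 + 4)) + 27 = 117*(-4*10) + 27 = 117*(-40) + 27 = -4680 + 27 = -4653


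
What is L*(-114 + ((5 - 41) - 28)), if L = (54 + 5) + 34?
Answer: -16554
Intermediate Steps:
L = 93 (L = 59 + 34 = 93)
L*(-114 + ((5 - 41) - 28)) = 93*(-114 + ((5 - 41) - 28)) = 93*(-114 + (-36 - 28)) = 93*(-114 - 64) = 93*(-178) = -16554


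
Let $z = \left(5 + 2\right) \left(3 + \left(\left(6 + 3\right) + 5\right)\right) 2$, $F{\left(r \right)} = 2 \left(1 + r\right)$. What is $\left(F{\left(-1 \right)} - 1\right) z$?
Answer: $-238$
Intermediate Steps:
$F{\left(r \right)} = 2 + 2 r$
$z = 238$ ($z = 7 \left(3 + \left(9 + 5\right)\right) 2 = 7 \left(3 + 14\right) 2 = 7 \cdot 17 \cdot 2 = 119 \cdot 2 = 238$)
$\left(F{\left(-1 \right)} - 1\right) z = \left(\left(2 + 2 \left(-1\right)\right) - 1\right) 238 = \left(\left(2 - 2\right) - 1\right) 238 = \left(0 - 1\right) 238 = \left(-1\right) 238 = -238$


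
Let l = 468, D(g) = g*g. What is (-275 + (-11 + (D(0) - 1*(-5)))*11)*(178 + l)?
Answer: -220286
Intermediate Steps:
D(g) = g²
(-275 + (-11 + (D(0) - 1*(-5)))*11)*(178 + l) = (-275 + (-11 + (0² - 1*(-5)))*11)*(178 + 468) = (-275 + (-11 + (0 + 5))*11)*646 = (-275 + (-11 + 5)*11)*646 = (-275 - 6*11)*646 = (-275 - 66)*646 = -341*646 = -220286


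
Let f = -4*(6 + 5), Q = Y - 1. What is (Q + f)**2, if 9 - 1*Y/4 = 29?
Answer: 15625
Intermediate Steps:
Y = -80 (Y = 36 - 4*29 = 36 - 116 = -80)
Q = -81 (Q = -80 - 1 = -81)
f = -44 (f = -4*11 = -44)
(Q + f)**2 = (-81 - 44)**2 = (-125)**2 = 15625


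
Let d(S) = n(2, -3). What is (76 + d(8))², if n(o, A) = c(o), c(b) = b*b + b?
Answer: 6724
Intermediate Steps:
c(b) = b + b² (c(b) = b² + b = b + b²)
n(o, A) = o*(1 + o)
d(S) = 6 (d(S) = 2*(1 + 2) = 2*3 = 6)
(76 + d(8))² = (76 + 6)² = 82² = 6724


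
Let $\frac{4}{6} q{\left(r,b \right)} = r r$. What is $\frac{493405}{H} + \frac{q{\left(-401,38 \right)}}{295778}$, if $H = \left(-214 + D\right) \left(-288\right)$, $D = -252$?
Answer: $\frac{89154757501}{19847886912} \approx 4.4919$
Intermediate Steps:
$H = 134208$ ($H = \left(-214 - 252\right) \left(-288\right) = \left(-466\right) \left(-288\right) = 134208$)
$q{\left(r,b \right)} = \frac{3 r^{2}}{2}$ ($q{\left(r,b \right)} = \frac{3 r r}{2} = \frac{3 r^{2}}{2}$)
$\frac{493405}{H} + \frac{q{\left(-401,38 \right)}}{295778} = \frac{493405}{134208} + \frac{\frac{3}{2} \left(-401\right)^{2}}{295778} = 493405 \cdot \frac{1}{134208} + \frac{3}{2} \cdot 160801 \cdot \frac{1}{295778} = \frac{493405}{134208} + \frac{482403}{2} \cdot \frac{1}{295778} = \frac{493405}{134208} + \frac{482403}{591556} = \frac{89154757501}{19847886912}$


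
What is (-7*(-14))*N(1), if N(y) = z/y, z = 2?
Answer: 196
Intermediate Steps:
N(y) = 2/y
(-7*(-14))*N(1) = (-7*(-14))*(2/1) = 98*(2*1) = 98*2 = 196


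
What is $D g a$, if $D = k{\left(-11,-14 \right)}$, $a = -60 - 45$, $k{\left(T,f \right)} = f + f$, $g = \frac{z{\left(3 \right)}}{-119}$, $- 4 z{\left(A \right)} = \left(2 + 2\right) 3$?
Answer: $\frac{1260}{17} \approx 74.118$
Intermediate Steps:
$z{\left(A \right)} = -3$ ($z{\left(A \right)} = - \frac{\left(2 + 2\right) 3}{4} = - \frac{4 \cdot 3}{4} = \left(- \frac{1}{4}\right) 12 = -3$)
$g = \frac{3}{119}$ ($g = - \frac{3}{-119} = \left(-3\right) \left(- \frac{1}{119}\right) = \frac{3}{119} \approx 0.02521$)
$k{\left(T,f \right)} = 2 f$
$a = -105$
$D = -28$ ($D = 2 \left(-14\right) = -28$)
$D g a = \left(-28\right) \frac{3}{119} \left(-105\right) = \left(- \frac{12}{17}\right) \left(-105\right) = \frac{1260}{17}$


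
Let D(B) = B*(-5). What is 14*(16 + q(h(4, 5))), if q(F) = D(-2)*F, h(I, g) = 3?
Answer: 644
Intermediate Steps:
D(B) = -5*B
q(F) = 10*F (q(F) = (-5*(-2))*F = 10*F)
14*(16 + q(h(4, 5))) = 14*(16 + 10*3) = 14*(16 + 30) = 14*46 = 644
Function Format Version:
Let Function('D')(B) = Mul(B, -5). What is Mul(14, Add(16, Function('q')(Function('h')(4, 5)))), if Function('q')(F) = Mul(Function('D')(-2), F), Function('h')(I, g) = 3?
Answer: 644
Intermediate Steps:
Function('D')(B) = Mul(-5, B)
Function('q')(F) = Mul(10, F) (Function('q')(F) = Mul(Mul(-5, -2), F) = Mul(10, F))
Mul(14, Add(16, Function('q')(Function('h')(4, 5)))) = Mul(14, Add(16, Mul(10, 3))) = Mul(14, Add(16, 30)) = Mul(14, 46) = 644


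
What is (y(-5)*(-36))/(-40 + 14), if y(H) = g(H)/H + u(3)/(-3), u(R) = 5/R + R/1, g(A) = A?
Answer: -10/13 ≈ -0.76923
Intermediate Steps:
u(R) = R + 5/R (u(R) = 5/R + R*1 = 5/R + R = R + 5/R)
y(H) = -5/9 (y(H) = H/H + (3 + 5/3)/(-3) = 1 + (3 + 5*(⅓))*(-⅓) = 1 + (3 + 5/3)*(-⅓) = 1 + (14/3)*(-⅓) = 1 - 14/9 = -5/9)
(y(-5)*(-36))/(-40 + 14) = (-5/9*(-36))/(-40 + 14) = 20/(-26) = 20*(-1/26) = -10/13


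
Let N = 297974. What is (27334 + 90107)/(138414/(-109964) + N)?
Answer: 6457141062/16383137261 ≈ 0.39413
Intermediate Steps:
(27334 + 90107)/(138414/(-109964) + N) = (27334 + 90107)/(138414/(-109964) + 297974) = 117441/(138414*(-1/109964) + 297974) = 117441/(-69207/54982 + 297974) = 117441/(16383137261/54982) = 117441*(54982/16383137261) = 6457141062/16383137261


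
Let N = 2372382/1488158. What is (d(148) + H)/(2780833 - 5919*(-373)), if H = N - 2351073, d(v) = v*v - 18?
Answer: -866548973791/1855963690490 ≈ -0.46690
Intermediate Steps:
N = 1186191/744079 (N = 2372382*(1/1488158) = 1186191/744079 ≈ 1.5942)
d(v) = -18 + v² (d(v) = v² - 18 = -18 + v²)
H = -1749382860576/744079 (H = 1186191/744079 - 2351073 = -1749382860576/744079 ≈ -2.3511e+6)
(d(148) + H)/(2780833 - 5919*(-373)) = ((-18 + 148²) - 1749382860576/744079)/(2780833 - 5919*(-373)) = ((-18 + 21904) - 1749382860576/744079)/(2780833 + 2207787) = (21886 - 1749382860576/744079)/4988620 = -1733097947582/744079*1/4988620 = -866548973791/1855963690490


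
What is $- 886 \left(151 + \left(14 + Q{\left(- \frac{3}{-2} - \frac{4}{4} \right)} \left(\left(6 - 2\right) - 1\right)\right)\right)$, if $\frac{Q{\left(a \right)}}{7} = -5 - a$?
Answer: $-43857$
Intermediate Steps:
$Q{\left(a \right)} = -35 - 7 a$ ($Q{\left(a \right)} = 7 \left(-5 - a\right) = -35 - 7 a$)
$- 886 \left(151 + \left(14 + Q{\left(- \frac{3}{-2} - \frac{4}{4} \right)} \left(\left(6 - 2\right) - 1\right)\right)\right) = - 886 \left(151 + \left(14 + \left(-35 - 7 \left(- \frac{3}{-2} - \frac{4}{4}\right)\right) \left(\left(6 - 2\right) - 1\right)\right)\right) = - 886 \left(151 + \left(14 + \left(-35 - 7 \left(\left(-3\right) \left(- \frac{1}{2}\right) - 1\right)\right) \left(4 - 1\right)\right)\right) = - 886 \left(151 + \left(14 + \left(-35 - 7 \left(\frac{3}{2} - 1\right)\right) 3\right)\right) = - 886 \left(151 + \left(14 + \left(-35 - \frac{7}{2}\right) 3\right)\right) = - 886 \left(151 + \left(14 - \frac{231}{2}\right)\right) = - 886 \left(151 - \frac{203}{2}\right) = \left(-886\right) \frac{99}{2} = -43857$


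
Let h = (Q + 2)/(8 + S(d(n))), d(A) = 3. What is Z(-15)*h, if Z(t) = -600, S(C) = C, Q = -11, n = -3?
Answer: 5400/11 ≈ 490.91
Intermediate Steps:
h = -9/11 (h = (-11 + 2)/(8 + 3) = -9/11 ≈ -0.81818)
Z(-15)*h = -600*(-9/11) = 5400/11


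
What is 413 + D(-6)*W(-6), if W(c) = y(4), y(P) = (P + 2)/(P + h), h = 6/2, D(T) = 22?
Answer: 3023/7 ≈ 431.86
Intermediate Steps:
h = 3 (h = 6*(1/2) = 3)
y(P) = (2 + P)/(3 + P) (y(P) = (P + 2)/(P + 3) = (2 + P)/(3 + P))
W(c) = 6/7 (W(c) = (2 + 4)/(3 + 4) = 6/7)
413 + D(-6)*W(-6) = 413 + 22*(6/7) = 413 + 132/7 = 3023/7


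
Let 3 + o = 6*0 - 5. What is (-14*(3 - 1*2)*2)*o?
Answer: 224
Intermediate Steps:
o = -8 (o = -3 + (6*0 - 5) = -3 + (0 - 5) = -3 - 5 = -8)
(-14*(3 - 1*2)*2)*o = (-14*(3 - 1*2)*2)*(-8) = (-14*(3 - 2)*2)*(-8) = (-14*1*2)*(-8) = -14*2*(-8) = -28*(-8) = 224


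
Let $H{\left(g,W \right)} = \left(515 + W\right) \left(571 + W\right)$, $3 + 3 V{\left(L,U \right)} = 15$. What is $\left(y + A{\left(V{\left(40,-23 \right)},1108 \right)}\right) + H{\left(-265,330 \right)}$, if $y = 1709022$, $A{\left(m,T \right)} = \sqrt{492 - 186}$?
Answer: $2470367 + 3 \sqrt{34} \approx 2.4704 \cdot 10^{6}$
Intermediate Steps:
$V{\left(L,U \right)} = 4$ ($V{\left(L,U \right)} = -1 + \frac{1}{3} \cdot 15 = -1 + 5 = 4$)
$A{\left(m,T \right)} = 3 \sqrt{34}$ ($A{\left(m,T \right)} = \sqrt{306} = 3 \sqrt{34}$)
$\left(y + A{\left(V{\left(40,-23 \right)},1108 \right)}\right) + H{\left(-265,330 \right)} = \left(1709022 + 3 \sqrt{34}\right) + \left(294065 + 330^{2} + 1086 \cdot 330\right) = \left(1709022 + 3 \sqrt{34}\right) + \left(294065 + 108900 + 358380\right) = \left(1709022 + 3 \sqrt{34}\right) + 761345 = 2470367 + 3 \sqrt{34}$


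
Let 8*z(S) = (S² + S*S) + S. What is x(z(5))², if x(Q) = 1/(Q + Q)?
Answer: 16/3025 ≈ 0.0052893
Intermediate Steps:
z(S) = S²/4 + S/8 (z(S) = ((S² + S*S) + S)/8 = ((S² + S²) + S)/8 = (2*S² + S)/8 = (S + 2*S²)/8 = S²/4 + S/8)
x(Q) = 1/(2*Q)
x(z(5))² = (1/(2*(((⅛)*5*(1 + 2*5)))))² = (1/(2*(((⅛)*5*(1 + 10)))))² = (1/(2*(((⅛)*5*11))))² = (1/(2*(55/8)))² = ((½)*(8/55))² = (4/55)² = 16/3025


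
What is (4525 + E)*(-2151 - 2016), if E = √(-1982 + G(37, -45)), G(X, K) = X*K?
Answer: -18855675 - 4167*I*√3647 ≈ -1.8856e+7 - 2.5165e+5*I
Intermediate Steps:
G(X, K) = K*X
E = I*√3647 (E = √(-1982 - 45*37) = √(-1982 - 1665) = √(-3647) = I*√3647 ≈ 60.39*I)
(4525 + E)*(-2151 - 2016) = (4525 + I*√3647)*(-2151 - 2016) = (4525 + I*√3647)*(-4167) = -18855675 - 4167*I*√3647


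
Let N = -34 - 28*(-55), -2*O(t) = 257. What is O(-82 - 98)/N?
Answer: -257/3012 ≈ -0.085325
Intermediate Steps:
O(t) = -257/2 (O(t) = -1/2*257 = -257/2)
N = 1506 (N = -34 + 1540 = 1506)
O(-82 - 98)/N = -257/2/1506 = -257/2*1/1506 = -257/3012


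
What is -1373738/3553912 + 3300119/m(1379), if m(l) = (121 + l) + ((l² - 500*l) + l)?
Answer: 33089517667/14204191310 ≈ 2.3296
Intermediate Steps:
m(l) = 121 + l² - 498*l (m(l) = (121 + l) + (l² - 499*l) = 121 + l² - 498*l)
-1373738/3553912 + 3300119/m(1379) = -1373738/3553912 + 3300119/(121 + 1379² - 498*1379) = -1373738*1/3553912 + 3300119/(121 + 1901641 - 686742) = -36151/93524 + 3300119/1215020 = 33089517667/14204191310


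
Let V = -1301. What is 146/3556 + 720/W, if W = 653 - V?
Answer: 711401/1737106 ≈ 0.40953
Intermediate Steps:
W = 1954 (W = 653 - 1*(-1301) = 653 + 1301 = 1954)
146/3556 + 720/W = 146/3556 + 720/1954 = 146*(1/3556) + 720*(1/1954) = 73/1778 + 360/977 = 711401/1737106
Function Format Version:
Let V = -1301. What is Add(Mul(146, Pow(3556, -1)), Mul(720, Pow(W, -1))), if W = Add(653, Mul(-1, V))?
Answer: Rational(711401, 1737106) ≈ 0.40953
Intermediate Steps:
W = 1954 (W = Add(653, Mul(-1, -1301)) = Add(653, 1301) = 1954)
Add(Mul(146, Pow(3556, -1)), Mul(720, Pow(W, -1))) = Add(Mul(146, Pow(3556, -1)), Mul(720, Pow(1954, -1))) = Add(Mul(146, Rational(1, 3556)), Mul(720, Rational(1, 1954))) = Add(Rational(73, 1778), Rational(360, 977)) = Rational(711401, 1737106)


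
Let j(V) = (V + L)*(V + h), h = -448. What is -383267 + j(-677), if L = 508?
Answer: -193142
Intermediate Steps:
j(V) = (-448 + V)*(508 + V) (j(V) = (V + 508)*(V - 448) = (508 + V)*(-448 + V) = (-448 + V)*(508 + V))
-383267 + j(-677) = -383267 + (-227584 + (-677)² + 60*(-677)) = -383267 + (-227584 + 458329 - 40620) = -383267 + 190125 = -193142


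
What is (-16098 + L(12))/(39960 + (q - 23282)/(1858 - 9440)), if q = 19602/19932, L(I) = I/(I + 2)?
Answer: -258010607520/640542002149 ≈ -0.40280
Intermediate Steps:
L(I) = I/(2 + I)
q = 297/302 (q = 19602*(1/19932) = 297/302 ≈ 0.98344)
(-16098 + L(12))/(39960 + (q - 23282)/(1858 - 9440)) = (-16098 + 12/(2 + 12))/(39960 + (297/302 - 23282)/(1858 - 9440)) = (-16098 + 12/14)/(39960 - 7030867/302/(-7582)) = (-16098 + 12*(1/14))/(39960 - 7030867/302*(-1/7582)) = (-16098 + 6/7)/(39960 + 7030867/2289764) = -112680/(7*91506000307/2289764) = -112680/7*2289764/91506000307 = -258010607520/640542002149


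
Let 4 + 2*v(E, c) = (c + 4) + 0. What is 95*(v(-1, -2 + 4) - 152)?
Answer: -14345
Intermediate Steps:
v(E, c) = c/2 (v(E, c) = -2 + ((c + 4) + 0)/2 = -2 + ((4 + c) + 0)/2 = -2 + (4 + c)/2 = -2 + (2 + c/2) = c/2)
95*(v(-1, -2 + 4) - 152) = 95*((-2 + 4)/2 - 152) = 95*((1/2)*2 - 152) = 95*(1 - 152) = 95*(-151) = -14345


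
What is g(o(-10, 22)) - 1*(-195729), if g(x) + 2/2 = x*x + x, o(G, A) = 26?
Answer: 196430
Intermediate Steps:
g(x) = -1 + x + x**2 (g(x) = -1 + (x*x + x) = -1 + (x**2 + x) = -1 + (x + x**2) = -1 + x + x**2)
g(o(-10, 22)) - 1*(-195729) = (-1 + 26 + 26**2) - 1*(-195729) = (-1 + 26 + 676) + 195729 = 701 + 195729 = 196430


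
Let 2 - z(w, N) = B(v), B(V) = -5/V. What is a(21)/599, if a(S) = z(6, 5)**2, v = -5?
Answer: 1/599 ≈ 0.0016694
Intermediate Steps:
z(w, N) = 1 (z(w, N) = 2 - (-5)/(-5) = 2 - (-5)*(-1)/5 = 2 - 1*1 = 2 - 1 = 1)
a(S) = 1 (a(S) = 1**2 = 1)
a(21)/599 = 1/599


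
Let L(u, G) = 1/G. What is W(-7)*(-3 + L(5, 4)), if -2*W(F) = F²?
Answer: 539/8 ≈ 67.375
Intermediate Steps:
W(F) = -F²/2
W(-7)*(-3 + L(5, 4)) = (-½*(-7)²)*(-3 + 1/4) = (-½*49)*(-3 + ¼) = -49/2*(-11/4) = 539/8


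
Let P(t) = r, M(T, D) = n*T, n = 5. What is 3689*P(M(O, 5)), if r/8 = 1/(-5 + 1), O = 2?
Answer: -7378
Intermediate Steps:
M(T, D) = 5*T
r = -2 (r = 8/(-5 + 1) = 8/(-4) = 8*(-¼) = -2)
P(t) = -2
3689*P(M(O, 5)) = 3689*(-2) = -7378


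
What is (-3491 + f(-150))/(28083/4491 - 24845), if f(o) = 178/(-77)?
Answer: 402670545/2863137508 ≈ 0.14064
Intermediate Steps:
f(o) = -178/77 (f(o) = 178*(-1/77) = -178/77)
(-3491 + f(-150))/(28083/4491 - 24845) = (-3491 - 178/77)/(28083/4491 - 24845) = -268985/(77*(28083*(1/4491) - 24845)) = -268985/(77*(9361/1497 - 24845)) = -268985/(77*(-37183604/1497)) = -268985/77*(-1497/37183604) = 402670545/2863137508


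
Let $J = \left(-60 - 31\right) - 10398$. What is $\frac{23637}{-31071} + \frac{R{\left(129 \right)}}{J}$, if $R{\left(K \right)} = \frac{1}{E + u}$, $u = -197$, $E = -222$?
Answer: $- \frac{34627335832}{45517886087} \approx -0.76074$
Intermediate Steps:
$R{\left(K \right)} = - \frac{1}{419}$ ($R{\left(K \right)} = \frac{1}{-222 - 197} = \frac{1}{-419} = - \frac{1}{419}$)
$J = -10489$ ($J = \left(-60 - 31\right) - 10398 = -91 - 10398 = -10489$)
$\frac{23637}{-31071} + \frac{R{\left(129 \right)}}{J} = \frac{23637}{-31071} - \frac{1}{419 \left(-10489\right)} = 23637 \left(- \frac{1}{31071}\right) - - \frac{1}{4394891} = - \frac{7879}{10357} + \frac{1}{4394891} = - \frac{34627335832}{45517886087}$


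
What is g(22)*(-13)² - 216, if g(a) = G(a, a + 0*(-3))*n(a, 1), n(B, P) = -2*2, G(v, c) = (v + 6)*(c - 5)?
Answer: -321992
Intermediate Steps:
G(v, c) = (-5 + c)*(6 + v) (G(v, c) = (6 + v)*(-5 + c) = (-5 + c)*(6 + v))
n(B, P) = -4
g(a) = 120 - 4*a - 4*a² (g(a) = (-30 - 5*a + 6*(a + 0*(-3)) + (a + 0*(-3))*a)*(-4) = (-30 - 5*a + 6*(a + 0) + (a + 0)*a)*(-4) = (-30 - 5*a + 6*a + a*a)*(-4) = (-30 - 5*a + 6*a + a²)*(-4) = (-30 + a + a²)*(-4) = 120 - 4*a - 4*a²)
g(22)*(-13)² - 216 = (120 - 4*22 - 4*22²)*(-13)² - 216 = (120 - 88 - 4*484)*169 - 216 = (120 - 88 - 1936)*169 - 216 = -1904*169 - 216 = -321776 - 216 = -321992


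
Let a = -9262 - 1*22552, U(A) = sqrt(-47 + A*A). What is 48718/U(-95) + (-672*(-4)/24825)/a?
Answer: -448/131630425 + 24359*sqrt(2)/67 ≈ 514.16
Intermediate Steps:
U(A) = sqrt(-47 + A**2)
a = -31814 (a = -9262 - 22552 = -31814)
48718/U(-95) + (-672*(-4)/24825)/a = 48718/(sqrt(-47 + (-95)**2)) + (-672*(-4)/24825)/(-31814) = 48718/(sqrt(-47 + 9025)) + (2688*(1/24825))*(-1/31814) = 48718/(sqrt(8978)) + (896/8275)*(-1/31814) = 48718/((67*sqrt(2))) - 448/131630425 = 48718*(sqrt(2)/134) - 448/131630425 = 24359*sqrt(2)/67 - 448/131630425 = -448/131630425 + 24359*sqrt(2)/67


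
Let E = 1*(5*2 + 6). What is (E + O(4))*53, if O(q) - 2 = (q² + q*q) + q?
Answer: 2862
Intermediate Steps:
E = 16 (E = 1*(10 + 6) = 1*16 = 16)
O(q) = 2 + q + 2*q² (O(q) = 2 + ((q² + q*q) + q) = 2 + ((q² + q²) + q) = 2 + (2*q² + q) = 2 + (q + 2*q²) = 2 + q + 2*q²)
(E + O(4))*53 = (16 + (2 + 4 + 2*4²))*53 = (16 + (2 + 4 + 2*16))*53 = (16 + (2 + 4 + 32))*53 = (16 + 38)*53 = 54*53 = 2862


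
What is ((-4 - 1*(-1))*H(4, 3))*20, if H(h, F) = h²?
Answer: -960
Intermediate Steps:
((-4 - 1*(-1))*H(4, 3))*20 = ((-4 - 1*(-1))*4²)*20 = ((-4 + 1)*16)*20 = -3*16*20 = -48*20 = -960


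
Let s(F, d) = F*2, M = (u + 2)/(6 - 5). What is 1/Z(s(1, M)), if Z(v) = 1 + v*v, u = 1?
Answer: ⅕ ≈ 0.20000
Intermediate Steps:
M = 3 (M = (1 + 2)/(6 - 5) = 3/1 = 3*1 = 3)
s(F, d) = 2*F
Z(v) = 1 + v²
1/Z(s(1, M)) = 1/(1 + (2*1)²) = 1/(1 + 2²) = 1/(1 + 4) = 1/5 = ⅕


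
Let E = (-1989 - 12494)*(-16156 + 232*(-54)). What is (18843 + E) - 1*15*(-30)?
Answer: 415449665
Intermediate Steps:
E = 415430372 (E = -14483*(-16156 - 12528) = -14483*(-28684) = 415430372)
(18843 + E) - 1*15*(-30) = (18843 + 415430372) - 1*15*(-30) = 415449215 - 15*(-30) = 415449215 + 450 = 415449665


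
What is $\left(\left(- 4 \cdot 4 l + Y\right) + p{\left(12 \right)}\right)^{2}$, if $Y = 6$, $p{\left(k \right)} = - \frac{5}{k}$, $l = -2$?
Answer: $\frac{203401}{144} \approx 1412.5$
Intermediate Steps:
$\left(\left(- 4 \cdot 4 l + Y\right) + p{\left(12 \right)}\right)^{2} = \left(\left(- 4 \cdot 4 \left(-2\right) + 6\right) - \frac{5}{12}\right)^{2} = \left(\left(\left(-4\right) \left(-8\right) + 6\right) - \frac{5}{12}\right)^{2} = \left(\left(32 + 6\right) - \frac{5}{12}\right)^{2} = \left(38 - \frac{5}{12}\right)^{2} = \left(\frac{451}{12}\right)^{2} = \frac{203401}{144}$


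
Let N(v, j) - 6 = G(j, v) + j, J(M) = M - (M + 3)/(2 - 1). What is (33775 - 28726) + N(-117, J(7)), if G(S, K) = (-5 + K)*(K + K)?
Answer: 33600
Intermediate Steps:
G(S, K) = 2*K*(-5 + K) (G(S, K) = (-5 + K)*(2*K) = 2*K*(-5 + K))
J(M) = -3 (J(M) = M - (3 + M)/1 = M - (3 + M) = M + (-3 - M) = -3)
N(v, j) = 6 + j + 2*v*(-5 + v) (N(v, j) = 6 + (2*v*(-5 + v) + j) = 6 + (j + 2*v*(-5 + v)) = 6 + j + 2*v*(-5 + v))
(33775 - 28726) + N(-117, J(7)) = (33775 - 28726) + (6 - 3 + 2*(-117)*(-5 - 117)) = 5049 + (6 - 3 + 2*(-117)*(-122)) = 5049 + (6 - 3 + 28548) = 5049 + 28551 = 33600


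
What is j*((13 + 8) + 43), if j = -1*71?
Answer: -4544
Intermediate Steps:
j = -71
j*((13 + 8) + 43) = -71*((13 + 8) + 43) = -71*(21 + 43) = -71*64 = -4544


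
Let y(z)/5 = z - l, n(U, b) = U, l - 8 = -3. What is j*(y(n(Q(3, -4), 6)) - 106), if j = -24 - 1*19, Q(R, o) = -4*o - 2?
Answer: 2623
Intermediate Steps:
l = 5 (l = 8 - 3 = 5)
Q(R, o) = -2 - 4*o
j = -43 (j = -24 - 19 = -43)
y(z) = -25 + 5*z (y(z) = 5*(z - 1*5) = 5*(z - 5) = 5*(-5 + z) = -25 + 5*z)
j*(y(n(Q(3, -4), 6)) - 106) = -43*((-25 + 5*(-2 - 4*(-4))) - 106) = -43*((-25 + 5*(-2 + 16)) - 106) = -43*((-25 + 5*14) - 106) = -43*((-25 + 70) - 106) = -43*(45 - 106) = -43*(-61) = 2623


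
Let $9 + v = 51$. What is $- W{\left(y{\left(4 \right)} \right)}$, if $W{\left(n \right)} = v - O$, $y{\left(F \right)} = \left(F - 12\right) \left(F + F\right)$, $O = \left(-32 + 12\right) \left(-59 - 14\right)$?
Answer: $1418$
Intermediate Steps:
$v = 42$ ($v = -9 + 51 = 42$)
$O = 1460$ ($O = \left(-20\right) \left(-73\right) = 1460$)
$y{\left(F \right)} = 2 F \left(-12 + F\right)$ ($y{\left(F \right)} = \left(-12 + F\right) 2 F = 2 F \left(-12 + F\right)$)
$W{\left(n \right)} = -1418$ ($W{\left(n \right)} = 42 - 1460 = -1418$)
$- W{\left(y{\left(4 \right)} \right)} = \left(-1\right) \left(-1418\right) = 1418$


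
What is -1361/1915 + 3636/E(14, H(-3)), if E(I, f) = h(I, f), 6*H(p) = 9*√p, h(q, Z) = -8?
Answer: -1743457/3830 ≈ -455.21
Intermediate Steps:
H(p) = 3*√p/2 (H(p) = (9*√p)/6 = 3*√p/2)
E(I, f) = -8
-1361/1915 + 3636/E(14, H(-3)) = -1361/1915 + 3636/(-8) = -1361*1/1915 + 3636*(-⅛) = -1361/1915 - 909/2 = -1743457/3830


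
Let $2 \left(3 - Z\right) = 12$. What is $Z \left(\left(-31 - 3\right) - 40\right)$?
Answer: $222$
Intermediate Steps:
$Z = -3$ ($Z = 3 - 6 = -3$)
$Z \left(\left(-31 - 3\right) - 40\right) = - 3 \left(\left(-31 - 3\right) - 40\right) = - 3 \left(-34 - 40\right) = \left(-3\right) \left(-74\right) = 222$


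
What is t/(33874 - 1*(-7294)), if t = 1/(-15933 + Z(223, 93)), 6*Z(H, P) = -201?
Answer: -1/657308872 ≈ -1.5214e-9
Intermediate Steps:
Z(H, P) = -67/2 (Z(H, P) = (1/6)*(-201) = -67/2)
t = -2/31933 (t = 1/(-15933 - 67/2) = 1/(-31933/2) = -2/31933 ≈ -6.2631e-5)
t/(33874 - 1*(-7294)) = -2/(31933*(33874 - 1*(-7294))) = -2/(31933*(33874 + 7294)) = -2/31933/41168 = -2/31933*1/41168 = -1/657308872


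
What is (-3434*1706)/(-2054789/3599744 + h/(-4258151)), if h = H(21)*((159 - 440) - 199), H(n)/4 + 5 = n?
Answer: 89799101695588542976/8639017699459 ≈ 1.0395e+7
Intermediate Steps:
H(n) = -20 + 4*n
h = -30720 (h = (-20 + 4*21)*((159 - 440) - 199) = (-20 + 84)*(-281 - 199) = 64*(-480) = -30720)
(-3434*1706)/(-2054789/3599744 + h/(-4258151)) = (-3434*1706)/(-2054789/3599744 - 30720/(-4258151)) = -5858404/(-2054789*1/3599744 - 30720*(-1/4258151)) = -5858404/(-2054789/3599744 + 30720/4258151) = -5858404/(-8639017699459/15328253513344) = -5858404*(-15328253513344/8639017699459) = 89799101695588542976/8639017699459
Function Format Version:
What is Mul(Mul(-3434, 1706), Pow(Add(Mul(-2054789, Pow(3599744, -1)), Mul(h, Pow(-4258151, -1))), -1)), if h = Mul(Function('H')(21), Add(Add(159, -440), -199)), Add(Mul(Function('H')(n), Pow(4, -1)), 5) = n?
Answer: Rational(89799101695588542976, 8639017699459) ≈ 1.0395e+7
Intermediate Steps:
Function('H')(n) = Add(-20, Mul(4, n))
h = -30720 (h = Mul(Add(-20, Mul(4, 21)), Add(Add(159, -440), -199)) = Mul(Add(-20, 84), Add(-281, -199)) = Mul(64, -480) = -30720)
Mul(Mul(-3434, 1706), Pow(Add(Mul(-2054789, Pow(3599744, -1)), Mul(h, Pow(-4258151, -1))), -1)) = Mul(Mul(-3434, 1706), Pow(Add(Mul(-2054789, Pow(3599744, -1)), Mul(-30720, Pow(-4258151, -1))), -1)) = Mul(-5858404, Pow(Add(Mul(-2054789, Rational(1, 3599744)), Mul(-30720, Rational(-1, 4258151))), -1)) = Mul(-5858404, Pow(Add(Rational(-2054789, 3599744), Rational(30720, 4258151)), -1)) = Mul(-5858404, Pow(Rational(-8639017699459, 15328253513344), -1)) = Mul(-5858404, Rational(-15328253513344, 8639017699459)) = Rational(89799101695588542976, 8639017699459)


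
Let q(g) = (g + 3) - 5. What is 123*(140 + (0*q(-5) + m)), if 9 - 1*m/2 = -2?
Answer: 19926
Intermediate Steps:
m = 22 (m = 18 - 2*(-2) = 18 + 4 = 22)
q(g) = -2 + g (q(g) = (3 + g) - 5 = -2 + g)
123*(140 + (0*q(-5) + m)) = 123*(140 + (0*(-2 - 5) + 22)) = 123*(140 + (0*(-7) + 22)) = 123*(140 + (0 + 22)) = 123*(140 + 22) = 123*162 = 19926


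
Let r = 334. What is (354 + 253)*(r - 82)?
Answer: 152964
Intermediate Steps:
(354 + 253)*(r - 82) = (354 + 253)*(334 - 82) = 607*252 = 152964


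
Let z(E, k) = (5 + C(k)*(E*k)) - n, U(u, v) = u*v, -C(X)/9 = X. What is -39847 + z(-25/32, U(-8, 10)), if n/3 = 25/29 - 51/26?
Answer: 3891619/754 ≈ 5161.3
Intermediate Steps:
C(X) = -9*X
n = -2487/754 (n = 3*(25/29 - 51/26) = 3*(-829/754) = -2487/754 ≈ -3.2984)
z(E, k) = 6257/754 - 9*E*k² (z(E, k) = (5 + (-9*k)*(E*k)) - 1*(-2487/754) = (5 - 9*E*k²) + 2487/754 = 6257/754 - 9*E*k²)
-39847 + z(-25/32, U(-8, 10)) = -39847 + (6257/754 - 9*(-25/32)*(-8*10)²) = -39847 + (6257/754 - 9*(-25*1/32)*(-80)²) = -39847 + (6257/754 - 9*(-25/32)*6400) = -39847 + (6257/754 + 45000) = -39847 + 33936257/754 = 3891619/754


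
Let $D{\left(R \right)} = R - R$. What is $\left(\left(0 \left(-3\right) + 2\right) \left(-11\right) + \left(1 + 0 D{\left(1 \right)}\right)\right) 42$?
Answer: $-882$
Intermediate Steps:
$D{\left(R \right)} = 0$
$\left(\left(0 \left(-3\right) + 2\right) \left(-11\right) + \left(1 + 0 D{\left(1 \right)}\right)\right) 42 = \left(\left(0 \left(-3\right) + 2\right) \left(-11\right) + \left(1 + 0 \cdot 0\right)\right) 42 = \left(\left(0 + 2\right) \left(-11\right) + \left(1 + 0\right)\right) 42 = \left(2 \left(-11\right) + 1\right) 42 = \left(-22 + 1\right) 42 = \left(-21\right) 42 = -882$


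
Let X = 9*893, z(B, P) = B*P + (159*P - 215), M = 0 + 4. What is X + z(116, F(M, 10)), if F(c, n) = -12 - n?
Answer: 1772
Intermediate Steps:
M = 4
z(B, P) = -215 + 159*P + B*P (z(B, P) = B*P + (-215 + 159*P) = -215 + 159*P + B*P)
X = 8037
X + z(116, F(M, 10)) = 8037 + (-215 + 159*(-12 - 1*10) + 116*(-12 - 1*10)) = 8037 + (-215 + 159*(-12 - 10) + 116*(-12 - 10)) = 8037 + (-215 + 159*(-22) + 116*(-22)) = 8037 + (-215 - 3498 - 2552) = 8037 - 6265 = 1772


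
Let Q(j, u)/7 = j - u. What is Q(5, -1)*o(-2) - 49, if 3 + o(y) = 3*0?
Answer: -175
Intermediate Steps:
o(y) = -3 (o(y) = -3 + 3*0 = -3 + 0 = -3)
Q(j, u) = -7*u + 7*j (Q(j, u) = 7*(j - u) = -7*u + 7*j)
Q(5, -1)*o(-2) - 49 = (-7*(-1) + 7*5)*(-3) - 49 = (7 + 35)*(-3) - 49 = 42*(-3) - 49 = -126 - 49 = -175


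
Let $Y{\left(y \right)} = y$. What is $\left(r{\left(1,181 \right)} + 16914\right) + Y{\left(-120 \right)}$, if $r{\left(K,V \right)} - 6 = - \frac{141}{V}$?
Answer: $\frac{3040659}{181} \approx 16799.0$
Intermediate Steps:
$r{\left(K,V \right)} = 6 - \frac{141}{V}$
$\left(r{\left(1,181 \right)} + 16914\right) + Y{\left(-120 \right)} = \left(\left(6 - \frac{141}{181}\right) + 16914\right) - 120 = \left(\frac{945}{181} + 16914\right) - 120 = \frac{3062379}{181} - 120 = \frac{3040659}{181}$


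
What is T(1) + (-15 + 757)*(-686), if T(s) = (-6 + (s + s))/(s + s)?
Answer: -509014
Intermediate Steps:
T(s) = (-6 + 2*s)/(2*s) (T(s) = (-6 + 2*s)/((2*s)) = (-6 + 2*s)*(1/(2*s)) = (-6 + 2*s)/(2*s))
T(1) + (-15 + 757)*(-686) = (-3 + 1)/1 + (-15 + 757)*(-686) = 1*(-2) + 742*(-686) = -2 - 509012 = -509014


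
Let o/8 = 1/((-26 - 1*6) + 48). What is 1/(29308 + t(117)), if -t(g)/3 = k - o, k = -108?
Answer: 2/59267 ≈ 3.3746e-5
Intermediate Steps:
o = ½ (o = 8/((-26 - 1*6) + 48) = 8/((-26 - 6) + 48) = 8/(-32 + 48) = 8/16 = 8*(1/16) = ½ ≈ 0.50000)
t(g) = 651/2 (t(g) = -3*(-108 - 1*½) = -3*(-108 - ½) = -3*(-217/2) = 651/2)
1/(29308 + t(117)) = 1/(29308 + 651/2) = 1/(59267/2) = 2/59267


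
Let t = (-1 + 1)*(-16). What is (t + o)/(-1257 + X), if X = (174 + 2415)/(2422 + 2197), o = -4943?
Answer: 22831717/5803494 ≈ 3.9341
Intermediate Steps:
t = 0 (t = 0*(-16) = 0)
X = 2589/4619 ≈ 0.56051
(t + o)/(-1257 + X) = (0 - 4943)/(-1257 + 2589/4619) = -4943/(-5803494/4619) = -4943*(-4619/5803494) = 22831717/5803494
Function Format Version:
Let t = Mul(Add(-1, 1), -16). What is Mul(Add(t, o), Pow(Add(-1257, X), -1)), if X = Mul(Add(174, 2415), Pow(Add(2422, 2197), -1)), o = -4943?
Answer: Rational(22831717, 5803494) ≈ 3.9341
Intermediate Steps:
t = 0 (t = Mul(0, -16) = 0)
X = Rational(2589, 4619) (X = Mul(2589, Pow(4619, -1)) = Mul(2589, Rational(1, 4619)) = Rational(2589, 4619) ≈ 0.56051)
Mul(Add(t, o), Pow(Add(-1257, X), -1)) = Mul(Add(0, -4943), Pow(Add(-1257, Rational(2589, 4619)), -1)) = Mul(-4943, Pow(Rational(-5803494, 4619), -1)) = Mul(-4943, Rational(-4619, 5803494)) = Rational(22831717, 5803494)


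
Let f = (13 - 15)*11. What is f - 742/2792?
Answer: -31083/1396 ≈ -22.266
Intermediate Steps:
f = -22 (f = -2*11 = -22)
f - 742/2792 = -22 - 742/2792 = -22 - 1*371/1396 = -22 - 371/1396 = -31083/1396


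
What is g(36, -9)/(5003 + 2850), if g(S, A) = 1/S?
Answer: 1/282708 ≈ 3.5372e-6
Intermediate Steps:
g(36, -9)/(5003 + 2850) = 1/(36*(5003 + 2850)) = (1/36)/7853 = (1/36)*(1/7853) = 1/282708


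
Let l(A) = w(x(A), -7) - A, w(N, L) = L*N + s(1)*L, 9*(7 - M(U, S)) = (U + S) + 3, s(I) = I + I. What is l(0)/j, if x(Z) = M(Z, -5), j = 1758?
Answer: -581/15822 ≈ -0.036721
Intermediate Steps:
s(I) = 2*I
M(U, S) = 20/3 - S/9 - U/9 (M(U, S) = 7 - ((U + S) + 3)/9 = 7 - ((S + U) + 3)/9 = 7 - (3 + S + U)/9 = 7 + (-1/3 - S/9 - U/9) = 20/3 - S/9 - U/9)
x(Z) = 65/9 - Z/9 (x(Z) = 20/3 - 1/9*(-5) - Z/9 = 20/3 + 5/9 - Z/9 = 65/9 - Z/9)
w(N, L) = 2*L + L*N (w(N, L) = L*N + (2*1)*L = L*N + 2*L = 2*L + L*N)
l(A) = -581/9 - 2*A/9 (l(A) = -7*(2 + (65/9 - A/9)) - A = -7*(83/9 - A/9) - A = (-581/9 + 7*A/9) - A = -581/9 - 2*A/9)
l(0)/j = (-581/9 - 2/9*0)/1758 = (-581/9 + 0)*(1/1758) = -581/9*1/1758 = -581/15822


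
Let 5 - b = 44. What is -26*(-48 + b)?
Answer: 2262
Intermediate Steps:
b = -39 (b = 5 - 1*44 = 5 - 44 = -39)
-26*(-48 + b) = -26*(-48 - 39) = -26*(-87) = 2262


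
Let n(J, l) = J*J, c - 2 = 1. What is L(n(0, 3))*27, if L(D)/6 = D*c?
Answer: 0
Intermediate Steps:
c = 3 (c = 2 + 1 = 3)
n(J, l) = J**2
L(D) = 18*D (L(D) = 6*(D*3) = 6*(3*D) = 18*D)
L(n(0, 3))*27 = (18*0**2)*27 = (18*0)*27 = 0*27 = 0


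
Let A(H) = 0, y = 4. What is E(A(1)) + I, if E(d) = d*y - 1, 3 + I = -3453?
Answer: -3457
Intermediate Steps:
I = -3456 (I = -3 - 3453 = -3456)
E(d) = -1 + 4*d (E(d) = d*4 - 1 = 4*d - 1 = -1 + 4*d)
E(A(1)) + I = (-1 + 4*0) - 3456 = (-1 + 0) - 3456 = -1 - 3456 = -3457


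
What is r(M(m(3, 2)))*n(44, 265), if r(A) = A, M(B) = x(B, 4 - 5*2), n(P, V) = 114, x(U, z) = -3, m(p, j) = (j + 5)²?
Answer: -342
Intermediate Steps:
m(p, j) = (5 + j)²
M(B) = -3
r(M(m(3, 2)))*n(44, 265) = -3*114 = -342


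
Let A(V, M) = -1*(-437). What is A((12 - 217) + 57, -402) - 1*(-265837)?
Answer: 266274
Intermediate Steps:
A(V, M) = 437
A((12 - 217) + 57, -402) - 1*(-265837) = 437 - 1*(-265837) = 437 + 265837 = 266274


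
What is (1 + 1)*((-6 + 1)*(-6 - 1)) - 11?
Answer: 59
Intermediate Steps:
(1 + 1)*((-6 + 1)*(-6 - 1)) - 11 = 2*(-5*(-7)) - 11 = 2*35 - 11 = 70 - 11 = 59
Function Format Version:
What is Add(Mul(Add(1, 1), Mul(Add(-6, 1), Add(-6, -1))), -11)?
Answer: 59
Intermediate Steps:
Add(Mul(Add(1, 1), Mul(Add(-6, 1), Add(-6, -1))), -11) = Add(Mul(2, Mul(-5, -7)), -11) = Add(Mul(2, 35), -11) = Add(70, -11) = 59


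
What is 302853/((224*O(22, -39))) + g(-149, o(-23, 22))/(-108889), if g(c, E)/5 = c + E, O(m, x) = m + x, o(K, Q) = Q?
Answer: -32974942237/414649312 ≈ -79.525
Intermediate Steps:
g(c, E) = 5*E + 5*c (g(c, E) = 5*(c + E) = 5*(E + c) = 5*E + 5*c)
302853/((224*O(22, -39))) + g(-149, o(-23, 22))/(-108889) = 302853/((224*(22 - 39))) + (5*22 + 5*(-149))/(-108889) = 302853/((224*(-17))) + (110 - 745)*(-1/108889) = 302853/(-3808) - 635*(-1/108889) = 302853*(-1/3808) + 635/108889 = -302853/3808 + 635/108889 = -32974942237/414649312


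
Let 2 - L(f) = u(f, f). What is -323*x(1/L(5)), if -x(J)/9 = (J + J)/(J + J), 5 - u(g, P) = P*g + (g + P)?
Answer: 2907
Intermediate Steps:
u(g, P) = 5 - P - g - P*g (u(g, P) = 5 - (P*g + (g + P)) = 5 - (P*g + (P + g)) = 5 - (P + g + P*g) = 5 + (-P - g - P*g) = 5 - P - g - P*g)
L(f) = -3 + f**2 + 2*f (L(f) = 2 - (5 - f - f - f*f) = 2 - (5 - f - f - f**2) = 2 - (5 - f**2 - 2*f) = 2 + (-5 + f**2 + 2*f) = -3 + f**2 + 2*f)
x(J) = -9 (x(J) = -9*(J + J)/(J + J) = -9*2*J/(2*J) = -9*2*J*1/(2*J) = -9*1 = -9)
-323*x(1/L(5)) = -323*(-9) = 2907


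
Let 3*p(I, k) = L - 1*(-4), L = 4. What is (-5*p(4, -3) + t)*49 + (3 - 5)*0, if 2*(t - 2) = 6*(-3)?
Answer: -2989/3 ≈ -996.33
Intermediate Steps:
p(I, k) = 8/3 (p(I, k) = (4 - 1*(-4))/3 = (4 + 4)/3 = (⅓)*8 = 8/3)
t = -7 (t = 2 + (6*(-3))/2 = 2 + (½)*(-18) = 2 - 9 = -7)
(-5*p(4, -3) + t)*49 + (3 - 5)*0 = (-5*8/3 - 7)*49 + (3 - 5)*0 = (-40/3 - 7)*49 - 2*0 = -61/3*49 + 0 = -2989/3 + 0 = -2989/3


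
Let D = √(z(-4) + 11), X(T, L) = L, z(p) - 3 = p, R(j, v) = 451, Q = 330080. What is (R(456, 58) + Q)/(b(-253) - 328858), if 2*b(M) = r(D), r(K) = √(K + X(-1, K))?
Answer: -7836933691435520308048/7797266640339642385929 - 36232587866*√10/7797266640339642385929 - 11915376380437028*2^(¾)*5^(¼)/7797266640339642385929 - 110177*2^(¼)*5^(¾)/7797266640339642385929 ≈ -1.0051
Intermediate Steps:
z(p) = 3 + p
D = √10 (D = √((3 - 4) + 11) = √(-1 + 11) = √10 ≈ 3.1623)
r(K) = √2*√K (r(K) = √(K + K) = √(2*K) = √2*√K)
b(M) = 2^(¾)*5^(¼)/2 (b(M) = (√2*√(√10))/2 = (√2*10^(¼))/2 = (2^(¾)*5^(¼))/2 = 2^(¾)*5^(¼)/2)
(R(456, 58) + Q)/(b(-253) - 328858) = (451 + 330080)/(2^(¾)*5^(¼)/2 - 328858) = 330531/(-328858 + 2^(¾)*5^(¼)/2)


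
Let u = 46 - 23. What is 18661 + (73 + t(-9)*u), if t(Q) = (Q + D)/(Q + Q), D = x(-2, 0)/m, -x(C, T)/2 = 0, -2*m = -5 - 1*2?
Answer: 37491/2 ≈ 18746.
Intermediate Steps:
m = 7/2 (m = -(-5 - 1*2)/2 = -(-5 - 2)/2 = -1/2*(-7) = 7/2 ≈ 3.5000)
x(C, T) = 0 (x(C, T) = -2*0 = 0)
D = 0 (D = 0/(7/2) = 0*(2/7) = 0)
u = 23
t(Q) = 1/2 (t(Q) = (Q + 0)/(Q + Q) = Q/((2*Q)) = Q*(1/(2*Q)) = 1/2)
18661 + (73 + t(-9)*u) = 18661 + (73 + (1/2)*23) = 18661 + (73 + 23/2) = 18661 + 169/2 = 37491/2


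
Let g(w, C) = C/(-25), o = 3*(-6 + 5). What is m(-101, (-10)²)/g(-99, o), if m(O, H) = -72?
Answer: -600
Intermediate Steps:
o = -3 (o = 3*(-1) = -3)
g(w, C) = -C/25 (g(w, C) = C*(-1/25) = -C/25)
m(-101, (-10)²)/g(-99, o) = -72/((-1/25*(-3))) = -72/3/25 = -72*25/3 = -600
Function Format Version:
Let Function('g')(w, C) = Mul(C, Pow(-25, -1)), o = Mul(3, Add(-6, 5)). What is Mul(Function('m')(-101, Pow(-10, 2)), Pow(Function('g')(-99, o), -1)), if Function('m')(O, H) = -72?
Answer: -600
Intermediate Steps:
o = -3 (o = Mul(3, -1) = -3)
Function('g')(w, C) = Mul(Rational(-1, 25), C) (Function('g')(w, C) = Mul(C, Rational(-1, 25)) = Mul(Rational(-1, 25), C))
Mul(Function('m')(-101, Pow(-10, 2)), Pow(Function('g')(-99, o), -1)) = Mul(-72, Pow(Mul(Rational(-1, 25), -3), -1)) = Mul(-72, Pow(Rational(3, 25), -1)) = Mul(-72, Rational(25, 3)) = -600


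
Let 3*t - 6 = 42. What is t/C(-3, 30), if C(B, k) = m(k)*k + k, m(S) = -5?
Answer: -2/15 ≈ -0.13333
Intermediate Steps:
t = 16 (t = 2 + (⅓)*42 = 2 + 14 = 16)
C(B, k) = -4*k (C(B, k) = -5*k + k = -4*k)
t/C(-3, 30) = 16/((-4*30)) = 16/(-120) = 16*(-1/120) = -2/15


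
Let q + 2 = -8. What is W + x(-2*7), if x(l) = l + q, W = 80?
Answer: 56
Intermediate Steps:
q = -10 (q = -2 - 8 = -10)
x(l) = -10 + l (x(l) = l - 10 = -10 + l)
W + x(-2*7) = 80 + (-10 - 2*7) = 80 + (-10 - 14) = 80 - 24 = 56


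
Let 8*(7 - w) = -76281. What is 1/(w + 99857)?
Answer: 8/875193 ≈ 9.1408e-6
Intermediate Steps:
w = 76337/8 (w = 7 - ⅛*(-76281) = 7 + 76281/8 = 76337/8 ≈ 9542.1)
1/(w + 99857) = 1/(76337/8 + 99857) = 1/(875193/8) = 8/875193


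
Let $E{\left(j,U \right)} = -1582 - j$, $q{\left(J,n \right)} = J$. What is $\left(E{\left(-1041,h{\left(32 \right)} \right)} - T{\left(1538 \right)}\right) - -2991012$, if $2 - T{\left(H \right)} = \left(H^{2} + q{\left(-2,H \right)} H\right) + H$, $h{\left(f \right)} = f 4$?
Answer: $5354375$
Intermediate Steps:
$h{\left(f \right)} = 4 f$
$T{\left(H \right)} = 2 + H - H^{2}$ ($T{\left(H \right)} = 2 - \left(\left(H^{2} - 2 H\right) + H\right) = 2 - \left(H^{2} - H\right) = 2 + H - H^{2}$)
$\left(E{\left(-1041,h{\left(32 \right)} \right)} - T{\left(1538 \right)}\right) - -2991012 = \left(\left(-1582 - -1041\right) - \left(2 + 1538 - 1538^{2}\right)\right) - -2991012 = \left(\left(-1582 + 1041\right) - \left(2 + 1538 - 2365444\right)\right) + 2991012 = \left(-541 - \left(2 + 1538 - 2365444\right)\right) + 2991012 = \left(-541 - -2363904\right) + 2991012 = \left(-541 + 2363904\right) + 2991012 = 2363363 + 2991012 = 5354375$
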